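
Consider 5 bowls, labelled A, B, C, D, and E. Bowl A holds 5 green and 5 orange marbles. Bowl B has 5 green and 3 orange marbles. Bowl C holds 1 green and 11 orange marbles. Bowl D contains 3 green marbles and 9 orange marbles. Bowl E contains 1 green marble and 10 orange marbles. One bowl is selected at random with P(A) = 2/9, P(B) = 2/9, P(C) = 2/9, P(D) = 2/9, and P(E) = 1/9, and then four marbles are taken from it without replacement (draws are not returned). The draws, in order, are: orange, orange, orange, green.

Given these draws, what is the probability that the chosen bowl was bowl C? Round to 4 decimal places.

Compute the likelihood of the observed sequence for each case: P(data | bowl A) = (5/10)(4/9)(3/8)(5/7) = 0.059524; P(data | bowl B) = (3/8)(2/7)(1/6)(5/5) = 0.017857; P(data | bowl C) = (11/12)(10/11)(9/10)(1/9) = 0.083333; P(data | bowl D) = (9/12)(8/11)(7/10)(3/9) = 0.12727; P(data | bowl E) = (10/11)(9/10)(8/9)(1/8) = 0.090909.
Multiplying each by its prior: 2/9 · 0.059524 = 0.013228, 2/9 · 0.017857 = 0.0039683, 2/9 · 0.083333 = 0.018519, 2/9 · 0.12727 = 0.028283, 1/9 · 0.090909 = 0.010101; with total 0.074098.
By Bayes' rule, P(bowl C | data) = (0.018519) / (0.074098) = 0.24992.

0.2499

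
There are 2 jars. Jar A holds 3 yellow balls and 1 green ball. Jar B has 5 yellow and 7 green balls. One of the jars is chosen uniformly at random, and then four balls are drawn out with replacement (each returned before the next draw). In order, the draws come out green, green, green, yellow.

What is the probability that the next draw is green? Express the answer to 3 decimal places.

Under each hypothesis, the probability of the observed sequence is: P(data | jar A) = (1/4)(1/4)(1/4)(3/4) = 0.011719; P(data | jar B) = (7/12)(7/12)(7/12)(5/12) = 0.082706.
Weighting by the prior gives 1/2 · 0.011719 = 0.0058594, 1/2 · 0.082706 = 0.041353; these sum to 0.047213.
Normalising, the posterior is P(jar A | data) = 0.12411, P(jar B | data) = 0.87589.
Averaging over the posterior, P(green next | data) = (1/4)(0.12411) + (7/12)(0.87589) = 0.54196.

0.542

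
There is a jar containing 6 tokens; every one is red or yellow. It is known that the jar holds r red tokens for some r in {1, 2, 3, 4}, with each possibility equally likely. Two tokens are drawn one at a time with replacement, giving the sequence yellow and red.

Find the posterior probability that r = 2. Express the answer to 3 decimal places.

0.267

For each hypothesis, P(data | H) works out to: P(data | r = 1) = (5/6)(1/6) = 5/36; P(data | r = 2) = (4/6)(2/6) = 2/9; P(data | r = 3) = (3/6)(3/6) = 1/4; P(data | r = 4) = (2/6)(4/6) = 2/9.
The prior-weighted likelihoods are 1/4 · 5/36 = 5/144, 1/4 · 2/9 = 1/18, 1/4 · 1/4 = 1/16, 1/4 · 2/9 = 1/18; these sum to 5/24.
Therefore the posterior P(r = 2 | data) = (1/18) / (5/24) = 4/15.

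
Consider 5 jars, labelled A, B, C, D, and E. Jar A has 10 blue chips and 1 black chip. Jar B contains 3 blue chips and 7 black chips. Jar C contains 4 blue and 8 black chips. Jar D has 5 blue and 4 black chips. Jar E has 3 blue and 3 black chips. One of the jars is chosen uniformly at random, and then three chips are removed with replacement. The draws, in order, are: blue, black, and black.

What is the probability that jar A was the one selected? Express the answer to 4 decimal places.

0.0140

For each hypothesis, P(data | H) works out to: P(data | jar A) = (10/11)(1/11)(1/11) = 0.0075131; P(data | jar B) = (3/10)(7/10)(7/10) = 0.147; P(data | jar C) = (4/12)(8/12)(8/12) = 0.14815; P(data | jar D) = (5/9)(4/9)(4/9) = 0.10974; P(data | jar E) = (3/6)(3/6)(3/6) = 0.125.
The prior-weighted likelihoods are 1/5 · 0.0075131 = 0.0015026, 1/5 · 0.147 = 0.0294, 1/5 · 0.14815 = 0.02963, 1/5 · 0.10974 = 0.021948, 1/5 · 0.125 = 0.025; these sum to 0.10748.
By Bayes' rule, P(jar A | data) = (0.0015026) / (0.10748) = 0.013981.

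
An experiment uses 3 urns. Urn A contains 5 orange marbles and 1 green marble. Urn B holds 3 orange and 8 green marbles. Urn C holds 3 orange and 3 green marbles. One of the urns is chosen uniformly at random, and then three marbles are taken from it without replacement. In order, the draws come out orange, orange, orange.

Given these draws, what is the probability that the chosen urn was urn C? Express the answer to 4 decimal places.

Compute the likelihood of the observed sequence for each case: P(data | urn A) = (5/6)(4/5)(3/4) = 0.5; P(data | urn B) = (3/11)(2/10)(1/9) = 0.0060606; P(data | urn C) = (3/6)(2/5)(1/4) = 0.05.
The prior-weighted likelihoods are 1/3 · 0.5 = 0.16667, 1/3 · 0.0060606 = 0.0020202, 1/3 · 0.05 = 0.016667; with total 0.18535.
So P(urn C | data) = (0.016667) / (0.18535) = 0.089918.

0.0899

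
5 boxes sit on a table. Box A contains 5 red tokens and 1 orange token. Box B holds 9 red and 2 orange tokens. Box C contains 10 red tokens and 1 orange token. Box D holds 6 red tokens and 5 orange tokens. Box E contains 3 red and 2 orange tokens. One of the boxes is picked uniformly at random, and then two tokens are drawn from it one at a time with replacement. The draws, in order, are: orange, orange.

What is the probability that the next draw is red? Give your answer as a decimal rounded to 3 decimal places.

For each hypothesis, P(data | H) works out to: P(data | box A) = (1/6)(1/6) = 0.027778; P(data | box B) = (2/11)(2/11) = 0.033058; P(data | box C) = (1/11)(1/11) = 0.0082645; P(data | box D) = (5/11)(5/11) = 0.20661; P(data | box E) = (2/5)(2/5) = 0.16.
The prior-weighted likelihoods are 1/5 · 0.027778 = 0.0055556, 1/5 · 0.033058 = 0.0066116, 1/5 · 0.0082645 = 0.0016529, 1/5 · 0.20661 = 0.041322, 1/5 · 0.16 = 0.032; summing to 0.087142.
Normalising, the posterior is P(box A | data) = 0.063753, P(box B | data) = 0.075871, P(box C | data) = 0.018968, P(box D | data) = 0.47419, P(box E | data) = 0.36722.
The predictive probability is P(red next | data) = (5/6)(0.063753) + (9/11)(0.075871) + (10/11)(0.018968) + (6/11)(0.47419) + (3/5)(0.36722) = 0.61143.

0.611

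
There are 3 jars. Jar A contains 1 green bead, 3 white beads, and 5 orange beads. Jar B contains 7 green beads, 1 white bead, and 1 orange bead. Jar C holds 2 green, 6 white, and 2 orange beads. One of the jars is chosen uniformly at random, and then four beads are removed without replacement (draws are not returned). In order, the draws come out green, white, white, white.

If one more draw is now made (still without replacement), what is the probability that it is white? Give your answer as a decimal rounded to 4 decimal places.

0.4800

Under each hypothesis, the probability of the observed sequence is: P(data | jar A) = (1/9)(3/8)(2/7)(1/6) = 0.0019841; P(data | jar B) = (7/9)(1/8)(0/7) = 0; P(data | jar C) = (2/10)(6/9)(5/8)(4/7) = 0.047619.
Multiplying each by its prior: 1/3 · 0.0019841 = 0.00066138, 1/3 · 0 = 0, 1/3 · 0.047619 = 0.015873; these sum to 0.016534.
The posterior is then P(jar A | data) = 0.04, P(jar B | data) = 0, P(jar C | data) = 0.96.
The predictive probability is P(white next | data) = (0)(0.04) + (1/2)(0.96) = 0.48.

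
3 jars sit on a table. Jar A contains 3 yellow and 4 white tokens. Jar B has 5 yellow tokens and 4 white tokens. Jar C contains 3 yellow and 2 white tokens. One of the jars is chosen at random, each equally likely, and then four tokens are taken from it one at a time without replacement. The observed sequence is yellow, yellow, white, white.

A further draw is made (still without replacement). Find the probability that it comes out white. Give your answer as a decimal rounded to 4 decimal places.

0.3353

The likelihood of the observed sequence under each hypothesis: P(data | jar A) = (3/7)(2/6)(4/5)(3/4) = 0.085714; P(data | jar B) = (5/9)(4/8)(4/7)(3/6) = 0.079365; P(data | jar C) = (3/5)(2/4)(2/3)(1/2) = 0.1.
Multiplying each by its prior: 1/3 · 0.085714 = 0.028571, 1/3 · 0.079365 = 0.026455, 1/3 · 0.1 = 0.033333; summing to 0.08836.
The posterior is then P(jar A | data) = 0.32335, P(jar B | data) = 0.2994, P(jar C | data) = 0.37725.
Averaging over the posterior, P(white next | data) = (2/3)(0.32335) + (2/5)(0.2994) + (0)(0.37725) = 0.33533.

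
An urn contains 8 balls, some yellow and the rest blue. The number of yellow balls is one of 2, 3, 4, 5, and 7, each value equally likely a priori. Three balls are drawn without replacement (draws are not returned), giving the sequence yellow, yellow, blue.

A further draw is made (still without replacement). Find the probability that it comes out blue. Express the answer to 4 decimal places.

0.4625

Compute the likelihood of the observed sequence for each case: P(data | r = 2) = (2/8)(1/7)(6/6) = 1/28; P(data | r = 3) = (3/8)(2/7)(5/6) = 5/56; P(data | r = 4) = (4/8)(3/7)(4/6) = 1/7; P(data | r = 5) = (5/8)(4/7)(3/6) = 5/28; P(data | r = 7) = (7/8)(6/7)(1/6) = 1/8.
The prior-weighted likelihoods are 1/5 · 1/28 = 1/140, 1/5 · 5/56 = 1/56, 1/5 · 1/7 = 1/35, 1/5 · 5/28 = 1/28, 1/5 · 1/8 = 1/40; these sum to 4/35.
Normalising, the posterior is P(r = 2 | data) = 1/16, P(r = 3 | data) = 5/32, P(r = 4 | data) = 1/4, P(r = 5 | data) = 5/16, P(r = 7 | data) = 7/32.
So P(blue next | data) = Σ P(blue next | H) P(H | data) = (1)(1/16) + (4/5)(5/32) + (3/5)(1/4) + (2/5)(5/16) + (0)(7/32) = 37/80.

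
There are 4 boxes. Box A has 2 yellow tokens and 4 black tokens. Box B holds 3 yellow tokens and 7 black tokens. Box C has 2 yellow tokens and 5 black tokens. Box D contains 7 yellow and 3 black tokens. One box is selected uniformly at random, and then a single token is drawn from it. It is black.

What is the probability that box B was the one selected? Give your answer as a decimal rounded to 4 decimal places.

Under each hypothesis, the probability of this draw is: P(data | box A) = (4/6) = 2/3; P(data | box B) = (7/10) = 7/10; P(data | box C) = (5/7) = 5/7; P(data | box D) = (3/10) = 3/10.
Weighting by the prior gives 1/4 · 2/3 = 1/6, 1/4 · 7/10 = 7/40, 1/4 · 5/7 = 5/28, 1/4 · 3/10 = 3/40; with total 25/42.
So P(box B | data) = (7/40) / (25/42) = 147/500.

0.2940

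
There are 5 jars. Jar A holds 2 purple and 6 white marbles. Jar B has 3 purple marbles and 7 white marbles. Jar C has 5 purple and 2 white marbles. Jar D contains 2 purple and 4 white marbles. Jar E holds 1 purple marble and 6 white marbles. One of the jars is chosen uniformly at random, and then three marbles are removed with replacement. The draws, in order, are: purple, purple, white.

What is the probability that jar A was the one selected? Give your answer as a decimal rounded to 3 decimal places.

0.135

Compute the likelihood of the observed sequence for each case: P(data | jar A) = (2/8)(2/8)(6/8) = 0.046875; P(data | jar B) = (3/10)(3/10)(7/10) = 0.063; P(data | jar C) = (5/7)(5/7)(2/7) = 0.14577; P(data | jar D) = (2/6)(2/6)(4/6) = 0.074074; P(data | jar E) = (1/7)(1/7)(6/7) = 0.017493.
The prior-weighted likelihoods are 1/5 · 0.046875 = 0.009375, 1/5 · 0.063 = 0.0126, 1/5 · 0.14577 = 0.029155, 1/5 · 0.074074 = 0.014815, 1/5 · 0.017493 = 0.0034985; summing to 0.069443.
Therefore the posterior P(jar A | data) = (0.009375) / (0.069443) = 0.135.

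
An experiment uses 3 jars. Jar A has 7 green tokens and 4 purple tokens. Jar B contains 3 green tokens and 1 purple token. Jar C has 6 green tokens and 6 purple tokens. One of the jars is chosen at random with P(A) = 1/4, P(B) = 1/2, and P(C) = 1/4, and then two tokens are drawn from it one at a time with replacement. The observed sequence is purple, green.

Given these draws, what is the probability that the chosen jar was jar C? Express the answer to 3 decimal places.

For each hypothesis, P(data | H) works out to: P(data | jar A) = (4/11)(7/11) = 0.2314; P(data | jar B) = (1/4)(3/4) = 0.1875; P(data | jar C) = (6/12)(6/12) = 0.25.
Multiplying each by its prior: 1/4 · 0.2314 = 0.057851, 1/2 · 0.1875 = 0.09375, 1/4 · 0.25 = 0.0625; with total 0.2141.
Hence P(jar C | data) = (0.0625) / (0.2141) = 0.29192.

0.292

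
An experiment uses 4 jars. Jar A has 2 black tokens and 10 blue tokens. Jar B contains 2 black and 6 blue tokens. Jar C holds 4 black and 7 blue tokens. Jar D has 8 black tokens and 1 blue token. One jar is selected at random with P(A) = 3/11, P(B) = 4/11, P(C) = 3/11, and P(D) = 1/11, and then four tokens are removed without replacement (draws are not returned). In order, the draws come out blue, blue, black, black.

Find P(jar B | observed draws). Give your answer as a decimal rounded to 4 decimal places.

0.3767

For each hypothesis, P(data | H) works out to: P(data | jar A) = (10/12)(9/11)(2/10)(1/9) = 0.015152; P(data | jar B) = (6/8)(5/7)(2/6)(1/5) = 0.035714; P(data | jar C) = (7/11)(6/10)(4/9)(3/8) = 0.063636; P(data | jar D) = (1/9)(0/8) = 0.
Multiplying each by its prior: 3/11 · 0.015152 = 0.0041322, 4/11 · 0.035714 = 0.012987, 3/11 · 0.063636 = 0.017355, 1/11 · 0 = 0; these sum to 0.034475.
Hence P(jar B | data) = (0.012987) / (0.034475) = 0.37671.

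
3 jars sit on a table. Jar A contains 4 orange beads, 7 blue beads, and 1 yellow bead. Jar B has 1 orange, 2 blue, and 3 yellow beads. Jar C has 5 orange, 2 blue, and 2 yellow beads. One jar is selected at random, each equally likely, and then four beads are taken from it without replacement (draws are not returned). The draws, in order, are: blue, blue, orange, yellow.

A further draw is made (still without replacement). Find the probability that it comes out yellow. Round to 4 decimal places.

0.4807

The likelihood of the observed sequence under each hypothesis: P(data | jar A) = (7/12)(6/11)(4/10)(1/9) = 0.014141; P(data | jar B) = (2/6)(1/5)(1/4)(3/3) = 0.016667; P(data | jar C) = (2/9)(1/8)(5/7)(2/6) = 0.0066138.
Weighting by the prior gives 1/3 · 0.014141 = 0.0047138, 1/3 · 0.016667 = 0.0055556, 1/3 · 0.0066138 = 0.0022046; these sum to 0.012474.
Dividing through by the total gives posterior P(jar A | data) = 0.37789, P(jar B | data) = 0.44537, P(jar C | data) = 0.17674.
The predictive probability is P(yellow next | data) = (0)(0.37789) + (1)(0.44537) + (1/5)(0.17674) = 0.48072.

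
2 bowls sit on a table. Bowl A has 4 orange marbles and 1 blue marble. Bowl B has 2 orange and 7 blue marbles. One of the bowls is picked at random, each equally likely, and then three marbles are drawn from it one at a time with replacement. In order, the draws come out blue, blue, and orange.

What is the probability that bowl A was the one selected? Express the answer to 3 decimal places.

For each hypothesis, P(data | H) works out to: P(data | bowl A) = (1/5)(1/5)(4/5) = 0.032; P(data | bowl B) = (7/9)(7/9)(2/9) = 0.13443.
The prior-weighted likelihoods are 1/2 · 0.032 = 0.016, 1/2 · 0.13443 = 0.067215; with total 0.083215.
By Bayes' rule, P(bowl A | data) = (0.016) / (0.083215) = 0.19227.

0.192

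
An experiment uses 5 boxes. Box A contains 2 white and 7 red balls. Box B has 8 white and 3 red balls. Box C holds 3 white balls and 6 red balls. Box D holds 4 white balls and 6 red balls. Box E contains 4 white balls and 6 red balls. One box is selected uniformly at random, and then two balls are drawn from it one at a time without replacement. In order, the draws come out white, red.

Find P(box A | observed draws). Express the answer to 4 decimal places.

For each hypothesis, P(data | H) works out to: P(data | box A) = (2/9)(7/8) = 0.19444; P(data | box B) = (8/11)(3/10) = 0.21818; P(data | box C) = (3/9)(6/8) = 0.25; P(data | box D) = (4/10)(6/9) = 0.26667; P(data | box E) = (4/10)(6/9) = 0.26667.
Weighting by the prior gives 1/5 · 0.19444 = 0.038889, 1/5 · 0.21818 = 0.043636, 1/5 · 0.25 = 0.05, 1/5 · 0.26667 = 0.053333, 1/5 · 0.26667 = 0.053333; summing to 0.23919.
So P(box A | data) = (0.038889) / (0.23919) = 0.16258.

0.1626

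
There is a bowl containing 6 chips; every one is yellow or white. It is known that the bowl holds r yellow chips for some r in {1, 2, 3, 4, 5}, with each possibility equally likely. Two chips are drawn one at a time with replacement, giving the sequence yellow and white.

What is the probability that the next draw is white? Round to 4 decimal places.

0.5000

Compute the likelihood of the observed sequence for each case: P(data | r = 1) = (1/6)(5/6) = 5/36; P(data | r = 2) = (2/6)(4/6) = 2/9; P(data | r = 3) = (3/6)(3/6) = 1/4; P(data | r = 4) = (4/6)(2/6) = 2/9; P(data | r = 5) = (5/6)(1/6) = 5/36.
Multiplying each by its prior: 1/5 · 5/36 = 1/36, 1/5 · 2/9 = 2/45, 1/5 · 1/4 = 1/20, 1/5 · 2/9 = 2/45, 1/5 · 5/36 = 1/36; these sum to 7/36.
Normalising, the posterior is P(r = 1 | data) = 1/7, P(r = 2 | data) = 8/35, P(r = 3 | data) = 9/35, P(r = 4 | data) = 8/35, P(r = 5 | data) = 1/7.
So P(white next | data) = Σ P(white next | H) P(H | data) = (5/6)(1/7) + (2/3)(8/35) + (1/2)(9/35) + (1/3)(8/35) + (1/6)(1/7) = 1/2.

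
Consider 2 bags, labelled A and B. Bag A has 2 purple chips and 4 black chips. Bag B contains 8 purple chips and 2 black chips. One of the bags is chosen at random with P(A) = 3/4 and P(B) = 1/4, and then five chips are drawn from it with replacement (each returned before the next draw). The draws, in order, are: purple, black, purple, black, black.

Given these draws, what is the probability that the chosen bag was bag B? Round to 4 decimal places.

0.0493

Under each hypothesis, the probability of the observed sequence is: P(data | bag A) = (2/6)(4/6)(2/6)(4/6)(4/6) = 0.032922; P(data | bag B) = (8/10)(2/10)(8/10)(2/10)(2/10) = 0.00512.
The prior-weighted likelihoods are 3/4 · 0.032922 = 0.024691, 1/4 · 0.00512 = 0.00128; these sum to 0.025971.
So P(bag B | data) = (0.00128) / (0.025971) = 0.049285.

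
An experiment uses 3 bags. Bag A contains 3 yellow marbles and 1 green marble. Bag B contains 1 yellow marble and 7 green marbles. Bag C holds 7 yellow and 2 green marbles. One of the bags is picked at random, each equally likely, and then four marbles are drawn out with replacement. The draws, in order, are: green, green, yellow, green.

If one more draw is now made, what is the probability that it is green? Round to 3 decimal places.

The likelihood of the observed sequence under each hypothesis: P(data | bag A) = (1/4)(1/4)(3/4)(1/4) = 0.011719; P(data | bag B) = (7/8)(7/8)(1/8)(7/8) = 0.08374; P(data | bag C) = (2/9)(2/9)(7/9)(2/9) = 0.0085353.
The prior-weighted likelihoods are 1/3 · 0.011719 = 0.0039062, 1/3 · 0.08374 = 0.027913, 1/3 · 0.0085353 = 0.0028451; with total 0.034665.
Dividing through by the total gives posterior P(bag A | data) = 0.11269, P(bag B | data) = 0.80524, P(bag C | data) = 0.082075.
The predictive probability is P(green next | data) = (1/4)(0.11269) + (7/8)(0.80524) + (2/9)(0.082075) = 0.75099.

0.751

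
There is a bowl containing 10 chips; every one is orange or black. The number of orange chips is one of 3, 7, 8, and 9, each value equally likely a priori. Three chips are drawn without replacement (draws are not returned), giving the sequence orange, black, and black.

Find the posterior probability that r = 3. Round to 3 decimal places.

0.685

The likelihood of the observed sequence under each hypothesis: P(data | r = 3) = (3/10)(7/9)(6/8) = 7/40; P(data | r = 7) = (7/10)(3/9)(2/8) = 7/120; P(data | r = 8) = (8/10)(2/9)(1/8) = 1/45; P(data | r = 9) = (9/10)(1/9)(0/8) = 0.
The prior-weighted likelihoods are 1/4 · 7/40 = 7/160, 1/4 · 7/120 = 7/480, 1/4 · 1/45 = 1/180, 1/4 · 0 = 0; these sum to 23/360.
By Bayes' rule, P(r = 3 | data) = (7/160) / (23/360) = 63/92.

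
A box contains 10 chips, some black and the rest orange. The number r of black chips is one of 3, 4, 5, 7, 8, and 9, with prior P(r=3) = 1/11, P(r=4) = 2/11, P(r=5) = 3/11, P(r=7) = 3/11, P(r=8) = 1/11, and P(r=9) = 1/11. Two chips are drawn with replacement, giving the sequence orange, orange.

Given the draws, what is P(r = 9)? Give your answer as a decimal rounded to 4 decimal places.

0.0044

The likelihood of the observed sequence under each hypothesis: P(data | r = 3) = (7/10)(7/10) = 0.49; P(data | r = 4) = (6/10)(6/10) = 0.36; P(data | r = 5) = (5/10)(5/10) = 0.25; P(data | r = 7) = (3/10)(3/10) = 0.09; P(data | r = 8) = (2/10)(2/10) = 0.04; P(data | r = 9) = (1/10)(1/10) = 0.01.
The prior-weighted likelihoods are 1/11 · 0.49 = 0.044545, 2/11 · 0.36 = 0.065455, 3/11 · 0.25 = 0.068182, 3/11 · 0.09 = 0.024545, 1/11 · 0.04 = 0.0036364, 1/11 · 0.01 = 0.00090909; these sum to 0.20727.
Hence P(r = 9 | data) = (0.00090909) / (0.20727) = 0.004386.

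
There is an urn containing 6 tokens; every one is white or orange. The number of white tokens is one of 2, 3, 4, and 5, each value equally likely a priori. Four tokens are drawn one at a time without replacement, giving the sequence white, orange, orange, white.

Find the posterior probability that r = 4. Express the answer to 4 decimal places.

0.2857

Under each hypothesis, the probability of the observed sequence is: P(data | r = 2) = (2/6)(4/5)(3/4)(1/3) = 1/15; P(data | r = 3) = (3/6)(3/5)(2/4)(2/3) = 1/10; P(data | r = 4) = (4/6)(2/5)(1/4)(3/3) = 1/15; P(data | r = 5) = (5/6)(1/5)(0/4) = 0.
Weighting by the prior gives 1/4 · 1/15 = 1/60, 1/4 · 1/10 = 1/40, 1/4 · 1/15 = 1/60, 1/4 · 0 = 0; summing to 7/120.
So P(r = 4 | data) = (1/60) / (7/120) = 2/7.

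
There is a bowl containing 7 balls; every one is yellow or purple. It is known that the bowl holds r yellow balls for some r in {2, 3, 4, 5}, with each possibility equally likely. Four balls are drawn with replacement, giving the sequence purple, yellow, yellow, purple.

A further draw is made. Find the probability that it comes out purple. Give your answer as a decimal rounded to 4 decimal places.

For each hypothesis, P(data | H) works out to: P(data | r = 2) = (5/7)(2/7)(2/7)(5/7) = 0.041649; P(data | r = 3) = (4/7)(3/7)(3/7)(4/7) = 0.059975; P(data | r = 4) = (3/7)(4/7)(4/7)(3/7) = 0.059975; P(data | r = 5) = (2/7)(5/7)(5/7)(2/7) = 0.041649.
The prior-weighted likelihoods are 1/4 · 0.041649 = 0.010412, 1/4 · 0.059975 = 0.014994, 1/4 · 0.059975 = 0.014994, 1/4 · 0.041649 = 0.010412; these sum to 0.050812.
Normalising, the posterior is P(r = 2 | data) = 0.20492, P(r = 3 | data) = 0.29508, P(r = 4 | data) = 0.29508, P(r = 5 | data) = 0.20492.
Averaging over the posterior, P(purple next | data) = (5/7)(0.20492) + (4/7)(0.29508) + (3/7)(0.29508) + (2/7)(0.20492) = 0.5.

0.5000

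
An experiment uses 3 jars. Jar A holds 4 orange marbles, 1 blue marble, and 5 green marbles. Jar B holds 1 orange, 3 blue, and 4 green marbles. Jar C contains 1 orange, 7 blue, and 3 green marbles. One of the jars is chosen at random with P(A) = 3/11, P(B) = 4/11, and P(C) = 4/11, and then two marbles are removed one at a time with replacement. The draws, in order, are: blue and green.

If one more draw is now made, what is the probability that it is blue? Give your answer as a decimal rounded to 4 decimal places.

Under each hypothesis, the probability of the observed sequence is: P(data | jar A) = (1/10)(5/10) = 0.05; P(data | jar B) = (3/8)(4/8) = 0.1875; P(data | jar C) = (7/11)(3/11) = 0.17355.
The prior-weighted likelihoods are 3/11 · 0.05 = 0.013636, 4/11 · 0.1875 = 0.068182, 4/11 · 0.17355 = 0.06311; with total 0.14493.
Dividing through by the total gives posterior P(jar A | data) = 0.09409, P(jar B | data) = 0.47045, P(jar C | data) = 0.43546.
Averaging over the posterior, P(blue next | data) = (1/10)(0.09409) + (3/8)(0.47045) + (7/11)(0.43546) = 0.46294.

0.4629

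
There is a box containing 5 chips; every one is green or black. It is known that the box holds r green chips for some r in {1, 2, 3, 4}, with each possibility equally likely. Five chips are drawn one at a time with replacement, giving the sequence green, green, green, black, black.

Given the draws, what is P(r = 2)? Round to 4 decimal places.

The likelihood of the observed sequence under each hypothesis: P(data | r = 1) = (1/5)(1/5)(1/5)(4/5)(4/5) = 0.00512; P(data | r = 2) = (2/5)(2/5)(2/5)(3/5)(3/5) = 0.02304; P(data | r = 3) = (3/5)(3/5)(3/5)(2/5)(2/5) = 0.03456; P(data | r = 4) = (4/5)(4/5)(4/5)(1/5)(1/5) = 0.02048.
The prior-weighted likelihoods are 1/4 · 0.00512 = 0.00128, 1/4 · 0.02304 = 0.00576, 1/4 · 0.03456 = 0.00864, 1/4 · 0.02048 = 0.00512; these sum to 0.0208.
By Bayes' rule, P(r = 2 | data) = (0.00576) / (0.0208) = 0.27692.

0.2769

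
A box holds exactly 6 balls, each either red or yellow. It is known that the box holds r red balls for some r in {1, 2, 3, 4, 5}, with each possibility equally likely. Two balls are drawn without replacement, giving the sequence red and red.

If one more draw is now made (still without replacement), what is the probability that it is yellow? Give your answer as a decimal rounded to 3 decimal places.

Compute the likelihood of the observed sequence for each case: P(data | r = 1) = (1/6)(0/5) = 0; P(data | r = 2) = (2/6)(1/5) = 1/15; P(data | r = 3) = (3/6)(2/5) = 1/5; P(data | r = 4) = (4/6)(3/5) = 2/5; P(data | r = 5) = (5/6)(4/5) = 2/3.
The prior-weighted likelihoods are 1/5 · 0 = 0, 1/5 · 1/15 = 1/75, 1/5 · 1/5 = 1/25, 1/5 · 2/5 = 2/25, 1/5 · 2/3 = 2/15; summing to 4/15.
Dividing through by the total gives posterior P(r = 1 | data) = 0, P(r = 2 | data) = 1/20, P(r = 3 | data) = 3/20, P(r = 4 | data) = 3/10, P(r = 5 | data) = 1/2.
So P(yellow next | data) = Σ P(yellow next | H) P(H | data) = (1)(1/20) + (3/4)(3/20) + (1/2)(3/10) + (1/4)(1/2) = 7/16.

0.438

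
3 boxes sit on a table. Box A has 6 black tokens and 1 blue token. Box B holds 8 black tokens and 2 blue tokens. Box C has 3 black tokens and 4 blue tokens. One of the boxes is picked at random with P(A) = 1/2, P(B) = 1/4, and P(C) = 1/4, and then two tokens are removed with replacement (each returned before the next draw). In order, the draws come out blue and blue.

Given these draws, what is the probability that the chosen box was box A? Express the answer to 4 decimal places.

The likelihood of the observed sequence under each hypothesis: P(data | box A) = (1/7)(1/7) = 0.020408; P(data | box B) = (2/10)(2/10) = 0.04; P(data | box C) = (4/7)(4/7) = 0.32653.
Multiplying each by its prior: 1/2 · 0.020408 = 0.010204, 1/4 · 0.04 = 0.01, 1/4 · 0.32653 = 0.081633; with total 0.10184.
So P(box A | data) = (0.010204) / (0.10184) = 0.1002.

0.1002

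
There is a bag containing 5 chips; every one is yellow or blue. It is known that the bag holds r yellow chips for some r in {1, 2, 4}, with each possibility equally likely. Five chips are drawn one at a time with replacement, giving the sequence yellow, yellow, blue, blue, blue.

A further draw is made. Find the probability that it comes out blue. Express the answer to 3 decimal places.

Under each hypothesis, the probability of the observed sequence is: P(data | r = 1) = (1/5)(1/5)(4/5)(4/5)(4/5) = 0.02048; P(data | r = 2) = (2/5)(2/5)(3/5)(3/5)(3/5) = 0.03456; P(data | r = 4) = (4/5)(4/5)(1/5)(1/5)(1/5) = 0.00512.
The prior-weighted likelihoods are 1/3 · 0.02048 = 0.0068267, 1/3 · 0.03456 = 0.01152, 1/3 · 0.00512 = 0.0017067; these sum to 0.020053.
Normalising, the posterior is P(r = 1 | data) = 0.34043, P(r = 2 | data) = 0.57447, P(r = 4 | data) = 0.085106.
Averaging over the posterior, P(blue next | data) = (4/5)(0.34043) + (3/5)(0.57447) + (1/5)(0.085106) = 0.63404.

0.634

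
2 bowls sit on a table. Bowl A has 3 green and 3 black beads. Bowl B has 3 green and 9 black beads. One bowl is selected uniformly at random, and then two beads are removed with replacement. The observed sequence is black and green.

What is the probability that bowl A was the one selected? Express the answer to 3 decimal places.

Under each hypothesis, the probability of the observed sequence is: P(data | bowl A) = (3/6)(3/6) = 1/4; P(data | bowl B) = (9/12)(3/12) = 3/16.
Multiplying each by its prior: 1/2 · 1/4 = 1/8, 1/2 · 3/16 = 3/32; these sum to 7/32.
By Bayes' rule, P(bowl A | data) = (1/8) / (7/32) = 4/7.

0.571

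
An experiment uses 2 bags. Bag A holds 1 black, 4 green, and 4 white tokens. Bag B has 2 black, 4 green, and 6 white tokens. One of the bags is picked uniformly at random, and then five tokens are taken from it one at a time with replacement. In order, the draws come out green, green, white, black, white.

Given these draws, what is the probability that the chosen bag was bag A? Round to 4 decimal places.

0.4836

Under each hypothesis, the probability of the observed sequence is: P(data | bag A) = (4/9)(4/9)(4/9)(1/9)(4/9) = 0.0043354; P(data | bag B) = (4/12)(4/12)(6/12)(2/12)(6/12) = 0.0046296.
Multiplying each by its prior: 1/2 · 0.0043354 = 0.0021677, 1/2 · 0.0046296 = 0.0023148; summing to 0.0044825.
Therefore the posterior P(bag A | data) = (0.0021677) / (0.0044825) = 0.48359.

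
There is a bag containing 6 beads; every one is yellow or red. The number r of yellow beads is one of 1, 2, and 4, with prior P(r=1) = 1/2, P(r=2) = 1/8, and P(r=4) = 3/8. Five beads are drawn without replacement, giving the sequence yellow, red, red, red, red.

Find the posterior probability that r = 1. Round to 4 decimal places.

0.9091

Compute the likelihood of the observed sequence for each case: P(data | r = 1) = (1/6)(5/5)(4/4)(3/3)(2/2) = 1/6; P(data | r = 2) = (2/6)(4/5)(3/4)(2/3)(1/2) = 1/15; P(data | r = 4) = (4/6)(2/5)(1/4)(0/3) = 0.
Weighting by the prior gives 1/2 · 1/6 = 1/12, 1/8 · 1/15 = 1/120, 3/8 · 0 = 0; these sum to 11/120.
By Bayes' rule, P(r = 1 | data) = (1/12) / (11/120) = 10/11.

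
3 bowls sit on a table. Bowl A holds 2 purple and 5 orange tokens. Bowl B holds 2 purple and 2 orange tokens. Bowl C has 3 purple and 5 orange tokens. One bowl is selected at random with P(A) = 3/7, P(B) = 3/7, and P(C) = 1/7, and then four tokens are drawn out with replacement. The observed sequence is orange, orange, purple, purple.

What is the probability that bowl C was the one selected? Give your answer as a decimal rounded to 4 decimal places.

0.1495

Compute the likelihood of the observed sequence for each case: P(data | bowl A) = (5/7)(5/7)(2/7)(2/7) = 0.041649; P(data | bowl B) = (2/4)(2/4)(2/4)(2/4) = 0.0625; P(data | bowl C) = (5/8)(5/8)(3/8)(3/8) = 0.054932.
Multiplying each by its prior: 3/7 · 0.041649 = 0.01785, 3/7 · 0.0625 = 0.026786, 1/7 · 0.054932 = 0.0078474; these sum to 0.052483.
So P(bowl C | data) = (0.0078474) / (0.052483) = 0.14952.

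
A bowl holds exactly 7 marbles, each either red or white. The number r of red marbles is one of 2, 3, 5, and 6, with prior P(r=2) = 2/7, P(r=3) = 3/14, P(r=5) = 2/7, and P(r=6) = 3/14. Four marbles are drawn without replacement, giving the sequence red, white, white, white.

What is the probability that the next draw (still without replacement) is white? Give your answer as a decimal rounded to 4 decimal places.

For each hypothesis, P(data | H) works out to: P(data | r = 2) = (2/7)(5/6)(4/5)(3/4) = 1/7; P(data | r = 3) = (3/7)(4/6)(3/5)(2/4) = 3/35; P(data | r = 5) = (5/7)(2/6)(1/5)(0/4) = 0; P(data | r = 6) = (6/7)(1/6)(0/5) = 0.
Multiplying each by its prior: 2/7 · 1/7 = 2/49, 3/14 · 3/35 = 9/490, 2/7 · 0 = 0, 3/14 · 0 = 0; with total 29/490.
Normalising, the posterior is P(r = 2 | data) = 20/29, P(r = 3 | data) = 9/29, P(r = 5 | data) = 0, P(r = 6 | data) = 0.
Averaging over the posterior, P(white next | data) = (2/3)(20/29) + (1/3)(9/29) = 49/87.

0.5632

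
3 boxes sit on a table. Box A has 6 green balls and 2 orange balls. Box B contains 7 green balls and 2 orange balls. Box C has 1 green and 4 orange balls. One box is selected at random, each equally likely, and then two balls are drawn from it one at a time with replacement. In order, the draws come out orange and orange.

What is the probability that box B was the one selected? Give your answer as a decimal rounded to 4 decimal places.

The likelihood of the observed sequence under each hypothesis: P(data | box A) = (2/8)(2/8) = 0.0625; P(data | box B) = (2/9)(2/9) = 0.049383; P(data | box C) = (4/5)(4/5) = 0.64.
Weighting by the prior gives 1/3 · 0.0625 = 0.020833, 1/3 · 0.049383 = 0.016461, 1/3 · 0.64 = 0.21333; with total 0.25063.
Hence P(box B | data) = (0.016461) / (0.25063) = 0.065679.

0.0657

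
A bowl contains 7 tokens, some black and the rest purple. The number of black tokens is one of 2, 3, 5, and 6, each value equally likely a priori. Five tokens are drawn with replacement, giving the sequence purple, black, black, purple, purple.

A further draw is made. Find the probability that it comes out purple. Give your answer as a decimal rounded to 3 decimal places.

0.571

Compute the likelihood of the observed sequence for each case: P(data | r = 2) = (5/7)(2/7)(2/7)(5/7)(5/7) = 0.02975; P(data | r = 3) = (4/7)(3/7)(3/7)(4/7)(4/7) = 0.034271; P(data | r = 5) = (2/7)(5/7)(5/7)(2/7)(2/7) = 0.0119; P(data | r = 6) = (1/7)(6/7)(6/7)(1/7)(1/7) = 0.002142.
Weighting by the prior gives 1/4 · 0.02975 = 0.0074374, 1/4 · 0.034271 = 0.0085679, 1/4 · 0.0119 = 0.002975, 1/4 · 0.002142 = 0.00053549; these sum to 0.019516.
Dividing through by the total gives posterior P(r = 2 | data) = 0.3811, P(r = 3 | data) = 0.43902, P(r = 5 | data) = 0.15244, P(r = 6 | data) = 0.027439.
So P(purple next | data) = Σ P(purple next | H) P(H | data) = (5/7)(0.3811) + (4/7)(0.43902) + (2/7)(0.15244) + (1/7)(0.027439) = 0.57056.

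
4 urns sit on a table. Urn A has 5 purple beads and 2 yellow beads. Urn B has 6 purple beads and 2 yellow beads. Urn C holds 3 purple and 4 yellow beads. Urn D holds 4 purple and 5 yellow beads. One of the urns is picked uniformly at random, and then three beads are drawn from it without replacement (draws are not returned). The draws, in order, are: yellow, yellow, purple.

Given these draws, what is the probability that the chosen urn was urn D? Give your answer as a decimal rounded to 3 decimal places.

0.384

Under each hypothesis, the probability of the observed sequence is: P(data | urn A) = (2/7)(1/6)(5/5) = 0.047619; P(data | urn B) = (2/8)(1/7)(6/6) = 0.035714; P(data | urn C) = (4/7)(3/6)(3/5) = 0.17143; P(data | urn D) = (5/9)(4/8)(4/7) = 0.15873.
The prior-weighted likelihoods are 1/4 · 0.047619 = 0.011905, 1/4 · 0.035714 = 0.0089286, 1/4 · 0.17143 = 0.042857, 1/4 · 0.15873 = 0.039683; summing to 0.10337.
So P(urn D | data) = (0.039683) / (0.10337) = 0.38388.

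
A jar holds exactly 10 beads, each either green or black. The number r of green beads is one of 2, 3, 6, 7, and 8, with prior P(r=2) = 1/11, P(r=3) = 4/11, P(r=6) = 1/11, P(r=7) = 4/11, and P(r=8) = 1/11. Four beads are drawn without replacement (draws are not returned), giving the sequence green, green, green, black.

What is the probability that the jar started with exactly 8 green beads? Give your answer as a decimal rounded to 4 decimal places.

0.1750

For each hypothesis, P(data | H) works out to: P(data | r = 2) = (2/10)(1/9)(0/8) = 0; P(data | r = 3) = (3/10)(2/9)(1/8)(7/7) = 1/120; P(data | r = 6) = (6/10)(5/9)(4/8)(4/7) = 2/21; P(data | r = 7) = (7/10)(6/9)(5/8)(3/7) = 1/8; P(data | r = 8) = (8/10)(7/9)(6/8)(2/7) = 2/15.
The prior-weighted likelihoods are 1/11 · 0 = 0, 4/11 · 1/120 = 1/330, 1/11 · 2/21 = 2/231, 4/11 · 1/8 = 1/22, 1/11 · 2/15 = 2/165; summing to 16/231.
Hence P(r = 8 | data) = (2/165) / (16/231) = 7/40.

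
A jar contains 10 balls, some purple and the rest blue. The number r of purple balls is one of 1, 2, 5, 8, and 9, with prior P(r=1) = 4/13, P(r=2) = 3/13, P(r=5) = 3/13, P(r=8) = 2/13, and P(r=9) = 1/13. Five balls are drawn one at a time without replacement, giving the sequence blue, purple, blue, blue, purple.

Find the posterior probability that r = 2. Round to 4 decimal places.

0.3590

For each hypothesis, P(data | H) works out to: P(data | r = 1) = (9/10)(1/9)(8/8)(7/7)(0/6) = 0; P(data | r = 2) = (8/10)(2/9)(7/8)(6/7)(1/6) = 1/45; P(data | r = 5) = (5/10)(5/9)(4/8)(3/7)(4/6) = 5/126; P(data | r = 8) = (2/10)(8/9)(1/8)(0/7) = 0; P(data | r = 9) = (1/10)(9/9)(0/8) = 0.
The prior-weighted likelihoods are 4/13 · 0 = 0, 3/13 · 1/45 = 1/195, 3/13 · 5/126 = 5/546, 2/13 · 0 = 0, 1/13 · 0 = 0; with total 1/70.
Hence P(r = 2 | data) = (1/195) / (1/70) = 14/39.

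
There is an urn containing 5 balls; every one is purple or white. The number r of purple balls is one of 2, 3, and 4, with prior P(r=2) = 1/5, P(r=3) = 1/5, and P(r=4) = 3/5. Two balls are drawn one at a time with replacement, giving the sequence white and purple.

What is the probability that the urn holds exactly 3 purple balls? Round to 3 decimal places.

Under each hypothesis, the probability of the observed sequence is: P(data | r = 2) = (3/5)(2/5) = 6/25; P(data | r = 3) = (2/5)(3/5) = 6/25; P(data | r = 4) = (1/5)(4/5) = 4/25.
Weighting by the prior gives 1/5 · 6/25 = 6/125, 1/5 · 6/25 = 6/125, 3/5 · 4/25 = 12/125; summing to 24/125.
So P(r = 3 | data) = (6/125) / (24/125) = 1/4.

0.250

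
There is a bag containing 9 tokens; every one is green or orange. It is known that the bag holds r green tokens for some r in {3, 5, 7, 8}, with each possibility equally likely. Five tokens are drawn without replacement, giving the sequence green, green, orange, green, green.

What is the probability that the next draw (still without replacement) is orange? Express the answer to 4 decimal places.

0.2031

For each hypothesis, P(data | H) works out to: P(data | r = 3) = (3/9)(2/8)(6/7)(1/6)(0/5) = 0; P(data | r = 5) = (5/9)(4/8)(4/7)(3/6)(2/5) = 2/63; P(data | r = 7) = (7/9)(6/8)(2/7)(5/6)(4/5) = 1/9; P(data | r = 8) = (8/9)(7/8)(1/7)(6/6)(5/5) = 1/9.
Weighting by the prior gives 1/4 · 0 = 0, 1/4 · 2/63 = 1/126, 1/4 · 1/9 = 1/36, 1/4 · 1/9 = 1/36; summing to 4/63.
Dividing through by the total gives posterior P(r = 3 | data) = 0, P(r = 5 | data) = 1/8, P(r = 7 | data) = 7/16, P(r = 8 | data) = 7/16.
The predictive probability is P(orange next | data) = (3/4)(1/8) + (1/4)(7/16) + (0)(7/16) = 13/64.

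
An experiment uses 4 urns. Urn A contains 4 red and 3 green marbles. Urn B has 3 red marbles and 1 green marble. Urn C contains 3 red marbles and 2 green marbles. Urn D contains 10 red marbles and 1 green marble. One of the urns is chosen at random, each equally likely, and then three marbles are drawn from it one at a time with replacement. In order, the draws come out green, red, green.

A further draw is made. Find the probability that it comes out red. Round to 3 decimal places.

0.625

Under each hypothesis, the probability of the observed sequence is: P(data | urn A) = (3/7)(4/7)(3/7) = 0.10496; P(data | urn B) = (1/4)(3/4)(1/4) = 0.046875; P(data | urn C) = (2/5)(3/5)(2/5) = 0.096; P(data | urn D) = (1/11)(10/11)(1/11) = 0.0075131.
Weighting by the prior gives 1/4 · 0.10496 = 0.026239, 1/4 · 0.046875 = 0.011719, 1/4 · 0.096 = 0.024, 1/4 · 0.0075131 = 0.0018783; summing to 0.063836.
Normalising, the posterior is P(urn A | data) = 0.41104, P(urn B | data) = 0.18358, P(urn C | data) = 0.37596, P(urn D | data) = 0.029424.
The predictive probability is P(red next | data) = (4/7)(0.41104) + (3/4)(0.18358) + (3/5)(0.37596) + (10/11)(0.029424) = 0.62489.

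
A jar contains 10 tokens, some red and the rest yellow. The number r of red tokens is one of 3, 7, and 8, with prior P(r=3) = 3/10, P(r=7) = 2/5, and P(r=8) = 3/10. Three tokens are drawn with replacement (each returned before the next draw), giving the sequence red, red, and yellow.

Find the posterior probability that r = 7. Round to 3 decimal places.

Compute the likelihood of the observed sequence for each case: P(data | r = 3) = (3/10)(3/10)(7/10) = 0.063; P(data | r = 7) = (7/10)(7/10)(3/10) = 0.147; P(data | r = 8) = (8/10)(8/10)(2/10) = 0.128.
The prior-weighted likelihoods are 3/10 · 0.063 = 0.0189, 2/5 · 0.147 = 0.0588, 3/10 · 0.128 = 0.0384; summing to 0.1161.
By Bayes' rule, P(r = 7 | data) = (0.0588) / (0.1161) = 0.50646.

0.506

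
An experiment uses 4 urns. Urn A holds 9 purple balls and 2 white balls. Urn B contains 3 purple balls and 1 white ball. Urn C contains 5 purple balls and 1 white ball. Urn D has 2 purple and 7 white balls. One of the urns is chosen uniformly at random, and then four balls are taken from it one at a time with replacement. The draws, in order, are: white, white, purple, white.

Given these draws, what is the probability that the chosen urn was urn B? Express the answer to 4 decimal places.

Under each hypothesis, the probability of the observed sequence is: P(data | urn A) = (2/11)(2/11)(9/11)(2/11) = 0.0049177; P(data | urn B) = (1/4)(1/4)(3/4)(1/4) = 0.011719; P(data | urn C) = (1/6)(1/6)(5/6)(1/6) = 0.003858; P(data | urn D) = (7/9)(7/9)(2/9)(7/9) = 0.10456.
The prior-weighted likelihoods are 1/4 · 0.0049177 = 0.0012294, 1/4 · 0.011719 = 0.0029297, 1/4 · 0.003858 = 0.00096451, 1/4 · 0.10456 = 0.026139; with total 0.031263.
So P(urn B | data) = (0.0029297) / (0.031263) = 0.093711.

0.0937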